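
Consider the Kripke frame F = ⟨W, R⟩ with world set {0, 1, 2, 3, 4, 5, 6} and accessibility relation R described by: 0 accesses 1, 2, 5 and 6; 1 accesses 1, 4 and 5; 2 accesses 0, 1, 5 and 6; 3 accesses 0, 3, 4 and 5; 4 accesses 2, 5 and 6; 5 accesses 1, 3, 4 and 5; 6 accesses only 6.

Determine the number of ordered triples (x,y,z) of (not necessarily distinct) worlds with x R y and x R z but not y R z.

Enumerating: (0,1,2), (0,1,6), (0,2,2), (0,5,2), (0,5,6), (0,6,1), (0,6,2), (0,6,5), (1,4,1), (1,4,4), (2,0,0), (2,1,0), … and 23 more.
Total: 35.

35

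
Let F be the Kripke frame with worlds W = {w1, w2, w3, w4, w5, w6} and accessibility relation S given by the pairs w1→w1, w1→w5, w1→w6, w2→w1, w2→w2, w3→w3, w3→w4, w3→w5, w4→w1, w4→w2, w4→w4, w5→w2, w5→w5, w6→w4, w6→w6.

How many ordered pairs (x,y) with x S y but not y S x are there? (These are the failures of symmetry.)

Enumerating: (w1,w5), (w1,w6), (w2,w1), (w3,w4), (w3,w5), (w4,w1), (w4,w2), (w5,w2), (w6,w4).

9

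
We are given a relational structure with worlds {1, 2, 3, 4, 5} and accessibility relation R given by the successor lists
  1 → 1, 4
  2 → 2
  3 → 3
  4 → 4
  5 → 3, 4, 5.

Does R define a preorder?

Reflexive: yes — every world is R-related to itself.
Transitive: yes — every two-step R-path is closed by a direct edge.
So R is a preorder.

Yes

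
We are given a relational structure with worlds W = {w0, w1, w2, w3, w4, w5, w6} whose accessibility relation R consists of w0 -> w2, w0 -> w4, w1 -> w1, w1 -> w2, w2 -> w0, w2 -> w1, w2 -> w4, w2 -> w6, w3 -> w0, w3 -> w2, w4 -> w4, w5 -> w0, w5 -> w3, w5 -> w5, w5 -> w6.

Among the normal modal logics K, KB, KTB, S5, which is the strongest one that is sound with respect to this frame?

K

Symmetric (axiom B): no — w0 R w4 but not w4 R w0.
Reflexive (axiom T): no — w0 is not related to itself.
Euclidean (axiom 5): no — w0 R w4 and w0 R w2, but not w4 R w2.
So F validates K; KB would additionally require R to be symmetric. The strongest is K.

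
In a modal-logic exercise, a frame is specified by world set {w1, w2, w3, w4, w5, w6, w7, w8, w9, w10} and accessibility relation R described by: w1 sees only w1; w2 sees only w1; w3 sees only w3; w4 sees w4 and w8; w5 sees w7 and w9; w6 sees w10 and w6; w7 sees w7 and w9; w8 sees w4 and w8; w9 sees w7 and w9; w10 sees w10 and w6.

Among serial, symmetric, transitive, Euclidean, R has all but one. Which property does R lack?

Serial: yes — every world has a successor (e.g. w1 R w1).
Symmetric: no — w2 R w1 but not w1 R w2.
Transitive: yes — every two-step R-path is closed by a direct edge.
Euclidean: yes — any two successors of a common world are R-related.
Only symmetric fails.

symmetric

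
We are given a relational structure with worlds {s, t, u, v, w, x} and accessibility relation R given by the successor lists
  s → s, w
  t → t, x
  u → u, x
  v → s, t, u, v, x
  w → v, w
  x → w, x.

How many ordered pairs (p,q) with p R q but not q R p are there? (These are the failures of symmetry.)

Enumerating: (s,w), (t,x), (u,x), (v,s), (v,t), (v,u), (v,x), (w,v), (x,w).

9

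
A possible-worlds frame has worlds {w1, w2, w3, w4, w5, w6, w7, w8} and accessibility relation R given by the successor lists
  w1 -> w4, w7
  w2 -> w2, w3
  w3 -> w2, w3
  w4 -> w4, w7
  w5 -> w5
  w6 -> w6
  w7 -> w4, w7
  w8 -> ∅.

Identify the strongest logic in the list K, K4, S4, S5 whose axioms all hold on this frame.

K4

Transitive (axiom 4): yes — every two-step R-path is closed by a direct edge.
Reflexive (axiom T): no — w1 is not related to itself.
Euclidean (axiom 5): yes — any two successors of a common world are R-related.
So F validates K, K4; S4 would additionally require R to be reflexive. The strongest is K4.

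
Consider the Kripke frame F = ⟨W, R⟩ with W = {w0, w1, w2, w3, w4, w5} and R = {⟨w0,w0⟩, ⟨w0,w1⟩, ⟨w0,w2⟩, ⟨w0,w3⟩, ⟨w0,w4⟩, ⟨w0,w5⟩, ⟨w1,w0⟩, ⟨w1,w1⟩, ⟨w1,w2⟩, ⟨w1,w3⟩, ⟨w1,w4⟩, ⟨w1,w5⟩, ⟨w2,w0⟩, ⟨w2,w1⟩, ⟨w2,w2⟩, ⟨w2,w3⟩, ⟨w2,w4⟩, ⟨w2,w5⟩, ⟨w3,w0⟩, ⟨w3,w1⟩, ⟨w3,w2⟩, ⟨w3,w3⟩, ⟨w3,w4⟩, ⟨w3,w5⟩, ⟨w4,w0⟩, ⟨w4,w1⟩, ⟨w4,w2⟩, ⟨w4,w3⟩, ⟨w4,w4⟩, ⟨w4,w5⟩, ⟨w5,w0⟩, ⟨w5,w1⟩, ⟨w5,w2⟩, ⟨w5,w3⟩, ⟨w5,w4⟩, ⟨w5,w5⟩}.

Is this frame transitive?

Transitive: yes — every two-step R-path is closed by a direct edge.

Yes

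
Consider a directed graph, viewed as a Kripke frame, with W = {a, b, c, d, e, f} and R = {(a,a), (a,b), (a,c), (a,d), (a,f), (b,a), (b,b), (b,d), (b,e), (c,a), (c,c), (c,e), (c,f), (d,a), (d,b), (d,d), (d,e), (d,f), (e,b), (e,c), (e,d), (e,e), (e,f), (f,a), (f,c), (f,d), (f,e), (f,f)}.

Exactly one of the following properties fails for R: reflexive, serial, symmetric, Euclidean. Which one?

Reflexive: yes — every world is R-related to itself.
Serial: yes — every world has a successor (e.g. a R a).
Symmetric: yes — every pair in R has its reverse in R.
Euclidean: no — a R b and a R c, but not b R c.
Only Euclidean fails.

Euclidean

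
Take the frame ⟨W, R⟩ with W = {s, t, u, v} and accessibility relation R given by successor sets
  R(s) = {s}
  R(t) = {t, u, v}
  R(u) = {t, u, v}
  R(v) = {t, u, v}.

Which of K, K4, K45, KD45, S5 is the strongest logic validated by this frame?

S5

Transitive (axiom 4): yes — every two-step R-path is closed by a direct edge.
Euclidean (axiom 5): yes — any two successors of a common world are R-related.
Serial (axiom D): yes — every world has a successor (e.g. s R s).
Reflexive (axiom T): yes — every world is R-related to itself.
So F validates K, K4, K45, KD45, S5. The strongest is S5.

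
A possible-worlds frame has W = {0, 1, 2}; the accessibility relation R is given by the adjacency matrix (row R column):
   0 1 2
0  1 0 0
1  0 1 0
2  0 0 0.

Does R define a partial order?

No

Reflexive: no — 2 is not related to itself.
Transitive: yes — every two-step R-path is closed by a direct edge.
Antisymmetric: yes — no distinct pair is related both ways.
So R is not a partial order.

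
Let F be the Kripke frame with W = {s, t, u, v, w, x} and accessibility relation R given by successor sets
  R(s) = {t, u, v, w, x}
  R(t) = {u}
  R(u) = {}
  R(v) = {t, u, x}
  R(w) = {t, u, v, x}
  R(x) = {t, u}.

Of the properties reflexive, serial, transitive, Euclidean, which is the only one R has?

Reflexive: no — s is not related to itself.
Serial: no — u has no R-successor.
Transitive: yes — every two-step R-path is closed by a direct edge.
Euclidean: no — s R t and s R v, but not t R v.
Only transitive holds.

transitive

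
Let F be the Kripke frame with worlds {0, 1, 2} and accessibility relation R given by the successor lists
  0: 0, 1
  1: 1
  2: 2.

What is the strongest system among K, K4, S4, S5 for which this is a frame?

Transitive (axiom 4): yes — every two-step R-path is closed by a direct edge.
Reflexive (axiom T): yes — every world is R-related to itself.
Euclidean (axiom 5): no — 0 R 1 and 0 R 0, but not 1 R 0.
So F validates K, K4, S4; S5 would additionally require R to be Euclidean. The strongest is S4.

S4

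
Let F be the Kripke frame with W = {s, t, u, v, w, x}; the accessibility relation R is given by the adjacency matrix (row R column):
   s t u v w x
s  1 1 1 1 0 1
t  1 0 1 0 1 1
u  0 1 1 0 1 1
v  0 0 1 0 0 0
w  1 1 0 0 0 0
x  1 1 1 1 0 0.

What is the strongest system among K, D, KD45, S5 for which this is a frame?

Serial (axiom D): yes — every world has a successor (e.g. s R s).
Euclidean (axiom 5): no — s R t and s R v, but not t R v.
Transitive (axiom 4): no — s R t and t R w, but not s R w.
Reflexive (axiom T): no — t is not related to itself.
So F validates K, D; KD45 would additionally require R to be Euclidean and transitive. The strongest is D.

D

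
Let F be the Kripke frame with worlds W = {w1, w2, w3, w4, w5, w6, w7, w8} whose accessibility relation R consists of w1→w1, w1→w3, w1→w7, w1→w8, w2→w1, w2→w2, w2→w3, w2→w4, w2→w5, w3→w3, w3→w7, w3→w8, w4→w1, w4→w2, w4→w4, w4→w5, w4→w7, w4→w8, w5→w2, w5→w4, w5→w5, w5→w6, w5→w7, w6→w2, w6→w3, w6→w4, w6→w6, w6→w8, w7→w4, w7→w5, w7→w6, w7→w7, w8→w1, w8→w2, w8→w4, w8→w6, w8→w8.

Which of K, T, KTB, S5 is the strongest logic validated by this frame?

T

Reflexive (axiom T): yes — every world is R-related to itself.
Symmetric (axiom B): no — w1 R w3 but not w3 R w1.
Euclidean (axiom 5): no — w1 R w7 and w1 R w3, but not w7 R w3.
So F validates K, T; KTB would additionally require R to be symmetric. The strongest is T.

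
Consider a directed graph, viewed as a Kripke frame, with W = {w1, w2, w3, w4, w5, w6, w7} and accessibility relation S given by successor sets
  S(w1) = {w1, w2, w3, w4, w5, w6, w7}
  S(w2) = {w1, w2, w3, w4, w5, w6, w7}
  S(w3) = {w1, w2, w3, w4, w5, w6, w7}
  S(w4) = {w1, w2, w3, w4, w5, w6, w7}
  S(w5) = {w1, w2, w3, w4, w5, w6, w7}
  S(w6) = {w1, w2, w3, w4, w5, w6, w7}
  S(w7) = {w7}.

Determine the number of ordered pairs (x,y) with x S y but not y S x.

6

Enumerating: (w1,w7), (w2,w7), (w3,w7), (w4,w7), (w5,w7), (w6,w7).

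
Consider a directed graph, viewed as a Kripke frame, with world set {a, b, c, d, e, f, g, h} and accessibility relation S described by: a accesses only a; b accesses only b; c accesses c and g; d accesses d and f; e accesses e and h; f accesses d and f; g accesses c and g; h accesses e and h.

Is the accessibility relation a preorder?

Reflexive: yes — every world is S-related to itself.
Transitive: yes — every two-step S-path is closed by a direct edge.
So S is a preorder.

Yes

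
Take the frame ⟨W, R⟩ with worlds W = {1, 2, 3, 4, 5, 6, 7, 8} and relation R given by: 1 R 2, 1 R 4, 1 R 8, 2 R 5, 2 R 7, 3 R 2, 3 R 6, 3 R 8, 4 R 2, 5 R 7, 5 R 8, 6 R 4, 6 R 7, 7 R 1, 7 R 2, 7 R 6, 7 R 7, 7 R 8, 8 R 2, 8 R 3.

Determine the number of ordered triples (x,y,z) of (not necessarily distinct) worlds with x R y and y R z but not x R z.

Enumerating: (1,2,5), (1,2,7), (1,8,3), (2,5,8), (2,7,1), (2,7,2), (2,7,6), (2,7,8), (3,2,5), (3,2,7), (3,6,4), (3,6,7), … and 21 more.
Total: 33.

33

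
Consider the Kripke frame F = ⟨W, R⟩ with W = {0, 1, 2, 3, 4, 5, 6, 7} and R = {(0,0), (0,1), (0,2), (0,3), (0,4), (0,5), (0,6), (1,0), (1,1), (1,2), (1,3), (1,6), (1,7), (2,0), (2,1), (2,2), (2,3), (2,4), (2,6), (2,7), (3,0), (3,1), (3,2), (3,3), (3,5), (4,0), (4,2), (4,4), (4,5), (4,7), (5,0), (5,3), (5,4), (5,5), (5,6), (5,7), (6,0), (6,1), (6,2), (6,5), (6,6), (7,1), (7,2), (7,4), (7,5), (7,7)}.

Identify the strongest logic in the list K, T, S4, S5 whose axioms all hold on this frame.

T

Reflexive (axiom T): yes — every world is R-related to itself.
Transitive (axiom 4): no — 0 R 1 and 1 R 7, but not 0 R 7.
Euclidean (axiom 5): no — 0 R 1 and 0 R 4, but not 1 R 4.
So F validates K, T; S4 would additionally require R to be transitive. The strongest is T.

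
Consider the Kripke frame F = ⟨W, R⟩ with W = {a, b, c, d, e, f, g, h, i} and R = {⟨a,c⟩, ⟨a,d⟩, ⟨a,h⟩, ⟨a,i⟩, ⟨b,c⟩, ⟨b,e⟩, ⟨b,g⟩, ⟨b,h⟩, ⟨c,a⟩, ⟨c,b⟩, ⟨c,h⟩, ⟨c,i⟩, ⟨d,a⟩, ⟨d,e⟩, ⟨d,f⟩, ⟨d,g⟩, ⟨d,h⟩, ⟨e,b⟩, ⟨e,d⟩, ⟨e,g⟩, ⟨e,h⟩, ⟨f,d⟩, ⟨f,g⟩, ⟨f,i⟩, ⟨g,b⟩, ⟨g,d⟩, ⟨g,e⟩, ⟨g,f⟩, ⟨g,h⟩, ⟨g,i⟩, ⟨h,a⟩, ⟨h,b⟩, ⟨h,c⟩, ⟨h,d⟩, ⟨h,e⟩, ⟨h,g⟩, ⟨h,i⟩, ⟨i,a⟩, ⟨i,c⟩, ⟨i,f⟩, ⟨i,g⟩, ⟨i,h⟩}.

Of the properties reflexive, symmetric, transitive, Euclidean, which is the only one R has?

Reflexive: no — a is not related to itself.
Symmetric: yes — every pair in R has its reverse in R.
Transitive: no — a R c and c R b, but not a R b.
Euclidean: no — a R c and a R d, but not c R d.
Only symmetric holds.

symmetric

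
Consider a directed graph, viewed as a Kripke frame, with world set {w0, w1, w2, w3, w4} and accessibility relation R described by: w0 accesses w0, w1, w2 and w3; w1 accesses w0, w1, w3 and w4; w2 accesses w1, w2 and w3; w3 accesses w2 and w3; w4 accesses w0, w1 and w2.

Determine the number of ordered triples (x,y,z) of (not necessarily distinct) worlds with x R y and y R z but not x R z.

11

Enumerating: (w0,w1,w4), (w1,w0,w2), (w1,w3,w2), (w1,w4,w2), (w2,w1,w0), (w2,w1,w4), (w3,w2,w1), (w4,w0,w3), (w4,w1,w3), (w4,w1,w4), (w4,w2,w3).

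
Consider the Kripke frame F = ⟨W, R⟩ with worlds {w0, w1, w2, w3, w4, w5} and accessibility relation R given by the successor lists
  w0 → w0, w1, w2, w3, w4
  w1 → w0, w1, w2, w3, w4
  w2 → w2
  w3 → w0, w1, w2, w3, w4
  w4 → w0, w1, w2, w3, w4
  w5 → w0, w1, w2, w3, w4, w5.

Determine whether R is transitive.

Yes

Transitive: yes — every two-step R-path is closed by a direct edge.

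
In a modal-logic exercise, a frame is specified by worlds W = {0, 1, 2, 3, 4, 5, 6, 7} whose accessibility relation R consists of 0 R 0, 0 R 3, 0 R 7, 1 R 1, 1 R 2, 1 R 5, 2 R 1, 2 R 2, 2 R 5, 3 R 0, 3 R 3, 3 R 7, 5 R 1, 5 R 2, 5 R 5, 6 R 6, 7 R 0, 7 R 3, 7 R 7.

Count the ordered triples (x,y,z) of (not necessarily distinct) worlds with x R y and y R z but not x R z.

R is transitive; there are no such tuples.

0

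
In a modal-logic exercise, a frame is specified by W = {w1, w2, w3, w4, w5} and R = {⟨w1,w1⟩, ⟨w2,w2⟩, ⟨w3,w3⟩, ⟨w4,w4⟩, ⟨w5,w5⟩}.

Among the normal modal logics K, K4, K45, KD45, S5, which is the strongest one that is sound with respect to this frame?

S5

Transitive (axiom 4): yes — every two-step R-path is closed by a direct edge.
Euclidean (axiom 5): yes — any two successors of a common world are R-related.
Serial (axiom D): yes — every world has a successor (e.g. w1 R w1).
Reflexive (axiom T): yes — every world is R-related to itself.
So F validates K, K4, K45, KD45, S5. The strongest is S5.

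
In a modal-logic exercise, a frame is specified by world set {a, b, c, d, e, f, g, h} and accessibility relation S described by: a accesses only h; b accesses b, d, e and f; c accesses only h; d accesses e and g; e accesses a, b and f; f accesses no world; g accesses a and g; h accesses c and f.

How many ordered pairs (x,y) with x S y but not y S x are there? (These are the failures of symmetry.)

9

Enumerating: (a,h), (b,d), (b,f), (d,e), (d,g), (e,a), (e,f), (g,a), (h,f).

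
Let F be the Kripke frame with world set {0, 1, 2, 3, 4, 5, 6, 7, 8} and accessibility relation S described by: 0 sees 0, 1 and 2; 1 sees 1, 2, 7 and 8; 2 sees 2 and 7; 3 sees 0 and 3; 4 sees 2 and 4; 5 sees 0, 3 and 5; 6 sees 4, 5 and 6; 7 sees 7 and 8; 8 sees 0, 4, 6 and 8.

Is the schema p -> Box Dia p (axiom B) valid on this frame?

The schema B characterises exactly the symmetric frames.
Symmetric: no — 0 S 1 but not 1 S 0.

No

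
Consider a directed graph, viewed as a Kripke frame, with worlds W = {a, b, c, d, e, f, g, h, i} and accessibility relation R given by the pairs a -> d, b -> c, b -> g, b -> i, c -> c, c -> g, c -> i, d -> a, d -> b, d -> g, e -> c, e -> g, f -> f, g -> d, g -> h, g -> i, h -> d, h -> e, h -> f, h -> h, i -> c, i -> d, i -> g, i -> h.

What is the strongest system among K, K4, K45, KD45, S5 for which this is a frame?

K

Transitive (axiom 4): no — a R d and d R b, but not a R b.
Euclidean (axiom 5): no — b R g and b R c, but not g R c.
Serial (axiom D): yes — every world has a successor (e.g. a R d).
Reflexive (axiom T): no — a is not related to itself.
So F validates K; K4 would additionally require R to be transitive. The strongest is K.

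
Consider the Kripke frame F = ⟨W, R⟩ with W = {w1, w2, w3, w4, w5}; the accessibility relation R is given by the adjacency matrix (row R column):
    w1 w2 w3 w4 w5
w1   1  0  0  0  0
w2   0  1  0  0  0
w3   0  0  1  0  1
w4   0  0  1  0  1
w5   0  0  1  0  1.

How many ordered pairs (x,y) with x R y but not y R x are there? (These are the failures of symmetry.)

Enumerating: (w4,w3), (w4,w5).

2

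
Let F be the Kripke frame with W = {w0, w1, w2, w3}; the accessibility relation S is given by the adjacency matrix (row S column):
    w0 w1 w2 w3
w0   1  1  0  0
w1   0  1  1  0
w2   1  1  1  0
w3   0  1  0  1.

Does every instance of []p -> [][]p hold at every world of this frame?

No

The schema 4 characterises exactly the transitive frames.
Transitive: no — w0 S w1 and w1 S w2, but not w0 S w2.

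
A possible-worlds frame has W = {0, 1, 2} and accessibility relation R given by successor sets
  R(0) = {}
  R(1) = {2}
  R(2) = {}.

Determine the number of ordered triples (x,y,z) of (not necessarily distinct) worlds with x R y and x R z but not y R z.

1

Enumerating: (1,2,2).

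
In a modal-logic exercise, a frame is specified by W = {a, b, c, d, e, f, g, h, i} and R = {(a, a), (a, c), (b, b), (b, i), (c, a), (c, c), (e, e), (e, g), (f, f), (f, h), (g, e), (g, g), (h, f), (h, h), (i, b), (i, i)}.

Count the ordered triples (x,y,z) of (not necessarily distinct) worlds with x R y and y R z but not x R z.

R is transitive; there are no such tuples.

0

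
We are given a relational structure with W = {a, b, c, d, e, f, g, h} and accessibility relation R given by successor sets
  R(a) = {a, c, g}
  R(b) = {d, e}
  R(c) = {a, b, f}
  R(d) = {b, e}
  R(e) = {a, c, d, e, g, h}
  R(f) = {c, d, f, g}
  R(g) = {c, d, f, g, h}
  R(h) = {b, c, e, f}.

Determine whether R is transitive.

Transitive: no — a R c and c R b, but not a R b.

No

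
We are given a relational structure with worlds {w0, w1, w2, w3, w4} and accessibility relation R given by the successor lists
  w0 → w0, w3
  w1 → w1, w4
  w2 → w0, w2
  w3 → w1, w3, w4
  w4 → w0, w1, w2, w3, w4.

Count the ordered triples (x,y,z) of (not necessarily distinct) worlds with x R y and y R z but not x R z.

8

Enumerating: (w0,w3,w1), (w0,w3,w4), (w1,w4,w0), (w1,w4,w2), (w1,w4,w3), (w2,w0,w3), (w3,w4,w0), (w3,w4,w2).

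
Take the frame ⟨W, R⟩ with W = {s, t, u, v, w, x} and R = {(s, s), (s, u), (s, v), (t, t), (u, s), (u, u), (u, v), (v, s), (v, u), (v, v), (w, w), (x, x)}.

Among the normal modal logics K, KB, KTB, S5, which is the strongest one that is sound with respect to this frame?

Symmetric (axiom B): yes — every pair in R has its reverse in R.
Reflexive (axiom T): yes — every world is R-related to itself.
Euclidean (axiom 5): yes — any two successors of a common world are R-related.
So F validates K, KB, KTB, S5. The strongest is S5.

S5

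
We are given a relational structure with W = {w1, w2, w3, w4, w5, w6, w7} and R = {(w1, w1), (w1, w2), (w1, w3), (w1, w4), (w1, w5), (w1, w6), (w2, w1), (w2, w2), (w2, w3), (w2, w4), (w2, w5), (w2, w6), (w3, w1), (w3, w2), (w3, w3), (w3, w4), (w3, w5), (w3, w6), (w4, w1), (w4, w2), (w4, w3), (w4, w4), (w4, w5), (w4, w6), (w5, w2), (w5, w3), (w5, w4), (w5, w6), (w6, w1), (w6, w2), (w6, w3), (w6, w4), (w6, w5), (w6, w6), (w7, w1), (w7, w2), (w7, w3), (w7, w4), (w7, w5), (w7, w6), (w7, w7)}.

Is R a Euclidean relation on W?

Euclidean: no — w2 R w5 and w2 R w1, but not w5 R w1.

No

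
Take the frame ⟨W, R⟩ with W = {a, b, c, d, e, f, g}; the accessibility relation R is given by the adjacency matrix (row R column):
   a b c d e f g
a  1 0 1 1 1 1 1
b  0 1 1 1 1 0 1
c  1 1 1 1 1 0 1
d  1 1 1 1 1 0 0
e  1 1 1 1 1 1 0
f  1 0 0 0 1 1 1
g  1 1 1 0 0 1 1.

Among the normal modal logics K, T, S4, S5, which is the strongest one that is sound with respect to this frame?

Reflexive (axiom T): yes — every world is R-related to itself.
Transitive (axiom 4): no — a R c and c R b, but not a R b.
Euclidean (axiom 5): no — a R c and a R f, but not c R f.
So F validates K, T; S4 would additionally require R to be transitive. The strongest is T.

T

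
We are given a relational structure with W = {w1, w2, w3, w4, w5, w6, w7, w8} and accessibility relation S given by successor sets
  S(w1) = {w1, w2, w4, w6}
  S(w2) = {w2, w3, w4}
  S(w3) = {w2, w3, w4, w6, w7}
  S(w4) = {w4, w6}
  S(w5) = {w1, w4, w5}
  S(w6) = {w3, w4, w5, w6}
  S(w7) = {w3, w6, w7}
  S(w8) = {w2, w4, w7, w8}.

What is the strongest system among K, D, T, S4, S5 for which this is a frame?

Serial (axiom D): yes — every world has a successor (e.g. w1 S w1).
Reflexive (axiom T): yes — every world is S-related to itself.
Transitive (axiom 4): no — w1 S w2 and w2 S w3, but not w1 S w3.
Euclidean (axiom 5): no — w1 S w2 and w1 S w6, but not w2 S w6.
So F validates K, D, T; S4 would additionally require S to be transitive. The strongest is T.

T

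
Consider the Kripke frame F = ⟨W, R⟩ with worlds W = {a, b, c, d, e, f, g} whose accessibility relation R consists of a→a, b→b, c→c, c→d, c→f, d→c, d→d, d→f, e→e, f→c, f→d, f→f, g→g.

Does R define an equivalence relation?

Yes

Reflexive: yes — every world is R-related to itself.
Symmetric: yes — every pair in R has its reverse in R.
Transitive: yes — every two-step R-path is closed by a direct edge.
So R is an equivalence relation.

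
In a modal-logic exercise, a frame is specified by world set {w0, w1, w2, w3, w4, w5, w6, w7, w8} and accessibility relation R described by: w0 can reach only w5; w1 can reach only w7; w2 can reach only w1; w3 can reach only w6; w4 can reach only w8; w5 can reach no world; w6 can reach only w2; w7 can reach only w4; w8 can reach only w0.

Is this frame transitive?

No

Transitive: no — w1 R w7 and w7 R w4, but not w1 R w4.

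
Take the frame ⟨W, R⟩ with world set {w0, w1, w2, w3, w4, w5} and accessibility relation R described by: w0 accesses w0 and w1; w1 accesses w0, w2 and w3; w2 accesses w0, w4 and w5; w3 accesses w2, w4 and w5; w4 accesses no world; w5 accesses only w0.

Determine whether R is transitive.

No

Transitive: no — w0 R w1 and w1 R w2, but not w0 R w2.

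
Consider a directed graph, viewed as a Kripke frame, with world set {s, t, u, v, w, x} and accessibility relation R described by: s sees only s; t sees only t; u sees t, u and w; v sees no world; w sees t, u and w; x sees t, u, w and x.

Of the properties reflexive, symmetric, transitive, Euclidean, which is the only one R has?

transitive

Reflexive: no — v is not related to itself.
Symmetric: no — u R t but not t R u.
Transitive: yes — every two-step R-path is closed by a direct edge.
Euclidean: no — u R t and u R w, but not t R w.
Only transitive holds.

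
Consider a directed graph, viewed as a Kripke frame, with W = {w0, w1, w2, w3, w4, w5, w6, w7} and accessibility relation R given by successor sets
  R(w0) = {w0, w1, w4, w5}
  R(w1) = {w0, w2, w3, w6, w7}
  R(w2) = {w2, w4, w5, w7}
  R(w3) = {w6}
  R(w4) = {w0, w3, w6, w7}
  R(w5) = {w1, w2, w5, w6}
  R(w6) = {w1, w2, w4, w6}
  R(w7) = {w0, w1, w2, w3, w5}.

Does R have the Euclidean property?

No

Euclidean: no — w0 R w1 and w0 R w4, but not w1 R w4.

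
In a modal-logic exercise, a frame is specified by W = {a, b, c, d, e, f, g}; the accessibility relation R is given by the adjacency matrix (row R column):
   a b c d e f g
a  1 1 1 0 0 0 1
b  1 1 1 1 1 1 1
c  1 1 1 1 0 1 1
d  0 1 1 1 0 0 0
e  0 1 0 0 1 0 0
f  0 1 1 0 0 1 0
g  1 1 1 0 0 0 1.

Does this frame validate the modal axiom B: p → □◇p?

By correspondence theory, B is valid on a frame iff R is symmetric.
Symmetric: yes — every pair in R has its reverse in R.

Yes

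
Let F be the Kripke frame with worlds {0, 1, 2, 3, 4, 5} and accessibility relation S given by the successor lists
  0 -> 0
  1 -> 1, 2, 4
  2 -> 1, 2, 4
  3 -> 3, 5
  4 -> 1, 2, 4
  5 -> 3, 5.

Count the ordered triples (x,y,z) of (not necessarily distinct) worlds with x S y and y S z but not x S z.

S is transitive; there are no such tuples.

0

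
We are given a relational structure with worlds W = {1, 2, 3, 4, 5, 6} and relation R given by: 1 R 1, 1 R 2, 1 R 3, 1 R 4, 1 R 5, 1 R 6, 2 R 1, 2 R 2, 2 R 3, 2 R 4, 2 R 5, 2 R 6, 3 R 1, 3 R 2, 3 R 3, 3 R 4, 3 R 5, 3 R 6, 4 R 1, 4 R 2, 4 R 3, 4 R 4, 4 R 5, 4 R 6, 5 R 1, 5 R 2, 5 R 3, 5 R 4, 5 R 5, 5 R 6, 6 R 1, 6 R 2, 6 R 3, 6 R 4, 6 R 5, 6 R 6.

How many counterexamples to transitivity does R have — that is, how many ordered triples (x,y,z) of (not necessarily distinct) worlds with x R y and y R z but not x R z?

0

R is transitive; there are no such tuples.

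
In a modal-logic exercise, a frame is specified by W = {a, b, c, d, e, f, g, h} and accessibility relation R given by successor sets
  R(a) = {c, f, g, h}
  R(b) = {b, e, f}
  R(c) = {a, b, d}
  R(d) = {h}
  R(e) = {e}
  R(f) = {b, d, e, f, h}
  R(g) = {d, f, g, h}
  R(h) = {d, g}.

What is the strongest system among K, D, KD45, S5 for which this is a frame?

D

Serial (axiom D): yes — every world has a successor (e.g. a R c).
Euclidean (axiom 5): no — a R c and a R f, but not c R f.
Transitive (axiom 4): no — a R c and c R b, but not a R b.
Reflexive (axiom T): no — a is not related to itself.
So F validates K, D; KD45 would additionally require R to be Euclidean and transitive. The strongest is D.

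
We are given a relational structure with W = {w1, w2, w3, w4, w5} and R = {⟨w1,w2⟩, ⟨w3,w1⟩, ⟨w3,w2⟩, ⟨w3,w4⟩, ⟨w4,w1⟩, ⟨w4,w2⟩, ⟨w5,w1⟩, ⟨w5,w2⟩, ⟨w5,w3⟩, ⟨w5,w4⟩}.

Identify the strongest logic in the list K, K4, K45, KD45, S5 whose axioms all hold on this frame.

Transitive (axiom 4): yes — every two-step R-path is closed by a direct edge.
Euclidean (axiom 5): no — w3 R w1 and w3 R w4, but not w1 R w4.
Serial (axiom D): no — w2 has no R-successor.
Reflexive (axiom T): no — w1 is not related to itself.
So F validates K, K4; K45 would additionally require R to be Euclidean. The strongest is K4.

K4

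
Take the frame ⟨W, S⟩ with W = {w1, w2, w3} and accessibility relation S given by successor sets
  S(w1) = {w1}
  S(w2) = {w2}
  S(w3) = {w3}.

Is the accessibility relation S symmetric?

Symmetric: yes — every pair in S has its reverse in S.

Yes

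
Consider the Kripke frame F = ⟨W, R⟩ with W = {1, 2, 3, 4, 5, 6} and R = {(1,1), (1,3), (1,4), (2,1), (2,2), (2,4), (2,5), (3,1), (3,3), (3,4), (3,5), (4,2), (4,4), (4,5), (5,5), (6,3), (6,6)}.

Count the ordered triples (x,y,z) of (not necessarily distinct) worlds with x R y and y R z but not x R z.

9

Enumerating: (1,3,5), (1,4,2), (1,4,5), (2,1,3), (3,4,2), (4,2,1), (6,3,1), (6,3,4), (6,3,5).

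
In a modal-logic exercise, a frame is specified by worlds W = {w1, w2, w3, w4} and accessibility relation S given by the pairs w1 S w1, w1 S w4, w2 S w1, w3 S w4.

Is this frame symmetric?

Symmetric: no — w1 S w4 but not w4 S w1.

No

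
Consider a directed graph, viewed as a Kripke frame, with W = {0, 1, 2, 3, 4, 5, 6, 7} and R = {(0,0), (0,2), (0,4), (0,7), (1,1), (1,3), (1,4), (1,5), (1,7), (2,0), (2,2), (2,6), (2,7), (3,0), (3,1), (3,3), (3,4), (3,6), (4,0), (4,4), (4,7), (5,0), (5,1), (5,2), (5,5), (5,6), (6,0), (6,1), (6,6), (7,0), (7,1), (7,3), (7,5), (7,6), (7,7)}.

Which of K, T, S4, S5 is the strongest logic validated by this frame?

Reflexive (axiom T): yes — every world is R-related to itself.
Transitive (axiom 4): no — 0 R 2 and 2 R 6, but not 0 R 6.
Euclidean (axiom 5): no — 0 R 2 and 0 R 4, but not 2 R 4.
So F validates K, T; S4 would additionally require R to be transitive. The strongest is T.

T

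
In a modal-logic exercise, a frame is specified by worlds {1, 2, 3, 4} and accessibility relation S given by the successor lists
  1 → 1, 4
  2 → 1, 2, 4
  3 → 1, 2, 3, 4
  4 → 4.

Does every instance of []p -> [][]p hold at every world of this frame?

By correspondence theory, 4 is valid on a frame iff S is transitive.
Transitive: yes — every two-step S-path is closed by a direct edge.

Yes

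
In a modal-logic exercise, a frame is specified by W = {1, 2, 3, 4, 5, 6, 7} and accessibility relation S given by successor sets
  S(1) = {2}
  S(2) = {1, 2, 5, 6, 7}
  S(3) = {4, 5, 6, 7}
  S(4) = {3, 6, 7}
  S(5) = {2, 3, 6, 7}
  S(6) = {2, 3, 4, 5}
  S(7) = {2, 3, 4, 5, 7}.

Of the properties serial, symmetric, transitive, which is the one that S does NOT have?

transitive

Serial: yes — every world has a successor (e.g. 1 S 2).
Symmetric: yes — every pair in S has its reverse in S.
Transitive: no — 1 S 2 and 2 S 5, but not 1 S 5.
Only transitive fails.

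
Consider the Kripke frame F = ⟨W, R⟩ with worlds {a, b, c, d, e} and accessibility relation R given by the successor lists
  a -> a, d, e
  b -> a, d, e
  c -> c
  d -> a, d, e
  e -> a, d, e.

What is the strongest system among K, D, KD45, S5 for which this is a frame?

Serial (axiom D): yes — every world has a successor (e.g. a R a).
Euclidean (axiom 5): yes — any two successors of a common world are R-related.
Transitive (axiom 4): yes — every two-step R-path is closed by a direct edge.
Reflexive (axiom T): no — b is not related to itself.
So F validates K, D, KD45; S5 would additionally require R to be reflexive. The strongest is KD45.

KD45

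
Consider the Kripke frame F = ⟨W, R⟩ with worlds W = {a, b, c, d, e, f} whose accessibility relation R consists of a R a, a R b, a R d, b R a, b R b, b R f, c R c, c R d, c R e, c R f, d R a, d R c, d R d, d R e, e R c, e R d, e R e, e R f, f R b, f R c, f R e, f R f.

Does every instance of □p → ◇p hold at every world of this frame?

Axiom D corresponds to the accessibility relation being serial.
Serial: yes — every world has a successor (e.g. a R a).

Yes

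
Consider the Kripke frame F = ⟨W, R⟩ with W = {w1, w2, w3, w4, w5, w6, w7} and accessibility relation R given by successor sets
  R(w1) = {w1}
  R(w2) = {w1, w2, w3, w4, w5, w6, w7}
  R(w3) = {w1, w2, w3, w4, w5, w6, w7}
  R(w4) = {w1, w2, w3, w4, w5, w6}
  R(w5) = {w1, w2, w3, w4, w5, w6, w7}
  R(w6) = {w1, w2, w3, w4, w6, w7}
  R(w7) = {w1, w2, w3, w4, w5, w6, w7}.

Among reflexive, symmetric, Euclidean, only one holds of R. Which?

Reflexive: yes — every world is R-related to itself.
Symmetric: no — w2 R w1 but not w1 R w2.
Euclidean: no — w2 R w1 and w2 R w3, but not w1 R w3.
Only reflexive holds.

reflexive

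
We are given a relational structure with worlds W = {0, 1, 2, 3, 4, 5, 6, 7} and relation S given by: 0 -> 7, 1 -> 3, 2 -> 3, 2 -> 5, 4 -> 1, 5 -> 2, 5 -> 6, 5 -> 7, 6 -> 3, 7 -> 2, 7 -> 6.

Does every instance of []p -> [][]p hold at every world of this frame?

Axiom 4 corresponds to the accessibility relation being transitive.
Transitive: no — 0 S 7 and 7 S 2, but not 0 S 2.

No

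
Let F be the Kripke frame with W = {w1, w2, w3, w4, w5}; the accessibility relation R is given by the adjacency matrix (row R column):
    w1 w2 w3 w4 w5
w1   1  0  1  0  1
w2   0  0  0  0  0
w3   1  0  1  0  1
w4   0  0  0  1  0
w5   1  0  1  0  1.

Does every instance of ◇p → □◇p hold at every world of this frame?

By correspondence theory, 5 is valid on a frame iff R is Euclidean.
Euclidean: yes — any two successors of a common world are R-related.

Yes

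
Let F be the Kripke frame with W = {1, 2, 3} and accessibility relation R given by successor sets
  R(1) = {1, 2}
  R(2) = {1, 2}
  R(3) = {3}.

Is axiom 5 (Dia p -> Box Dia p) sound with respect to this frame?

Yes

The schema 5 characterises exactly the Euclidean frames.
Euclidean: yes — any two successors of a common world are R-related.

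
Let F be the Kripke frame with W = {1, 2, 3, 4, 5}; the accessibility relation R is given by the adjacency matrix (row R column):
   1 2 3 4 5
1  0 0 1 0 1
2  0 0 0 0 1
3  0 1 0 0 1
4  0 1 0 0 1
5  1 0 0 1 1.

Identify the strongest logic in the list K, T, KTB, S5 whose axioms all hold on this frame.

Reflexive (axiom T): no — 1 is not related to itself.
Symmetric (axiom B): no — 1 R 3 but not 3 R 1.
Euclidean (axiom 5): no — 1 R 5 and 1 R 3, but not 5 R 3.
So F validates K; T would additionally require R to be reflexive. The strongest is K.

K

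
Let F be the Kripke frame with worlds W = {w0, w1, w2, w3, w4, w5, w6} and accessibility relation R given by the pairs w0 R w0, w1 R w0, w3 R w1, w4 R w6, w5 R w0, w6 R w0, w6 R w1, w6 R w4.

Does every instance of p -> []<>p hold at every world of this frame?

No

The schema B characterises exactly the symmetric frames.
Symmetric: no — w1 R w0 but not w0 R w1.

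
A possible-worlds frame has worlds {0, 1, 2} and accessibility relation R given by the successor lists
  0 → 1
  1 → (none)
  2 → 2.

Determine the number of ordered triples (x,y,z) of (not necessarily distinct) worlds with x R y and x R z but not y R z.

Enumerating: (0,1,1).

1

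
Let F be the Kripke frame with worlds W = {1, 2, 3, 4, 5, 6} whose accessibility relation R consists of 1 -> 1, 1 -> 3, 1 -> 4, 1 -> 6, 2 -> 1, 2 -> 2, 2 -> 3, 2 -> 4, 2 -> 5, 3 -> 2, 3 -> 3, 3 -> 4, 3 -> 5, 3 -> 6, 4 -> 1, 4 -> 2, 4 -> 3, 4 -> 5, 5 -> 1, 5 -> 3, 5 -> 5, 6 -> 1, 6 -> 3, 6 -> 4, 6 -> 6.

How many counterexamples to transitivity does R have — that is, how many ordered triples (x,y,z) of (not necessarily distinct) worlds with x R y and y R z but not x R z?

24

Enumerating: (1,3,2), (1,3,5), (1,4,2), (1,4,5), (2,1,6), (2,3,6), (3,2,1), (3,4,1), (3,5,1), (3,6,1), (4,1,4), (4,1,6), … and 12 more.
Total: 24.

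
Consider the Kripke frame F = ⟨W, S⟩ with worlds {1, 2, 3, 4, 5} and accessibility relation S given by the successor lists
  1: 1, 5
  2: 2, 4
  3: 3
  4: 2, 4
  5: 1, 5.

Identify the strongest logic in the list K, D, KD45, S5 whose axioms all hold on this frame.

Serial (axiom D): yes — every world has a successor (e.g. 1 S 1).
Euclidean (axiom 5): yes — any two successors of a common world are S-related.
Transitive (axiom 4): yes — every two-step S-path is closed by a direct edge.
Reflexive (axiom T): yes — every world is S-related to itself.
So F validates K, D, KD45, S5. The strongest is S5.

S5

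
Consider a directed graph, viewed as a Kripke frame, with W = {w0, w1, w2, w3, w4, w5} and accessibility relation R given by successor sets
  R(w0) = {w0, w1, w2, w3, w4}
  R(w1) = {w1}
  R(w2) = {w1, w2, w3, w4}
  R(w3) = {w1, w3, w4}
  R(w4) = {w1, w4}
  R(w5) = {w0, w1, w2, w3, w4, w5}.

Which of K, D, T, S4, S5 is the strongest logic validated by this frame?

Serial (axiom D): yes — every world has a successor (e.g. w0 R w0).
Reflexive (axiom T): yes — every world is R-related to itself.
Transitive (axiom 4): yes — every two-step R-path is closed by a direct edge.
Euclidean (axiom 5): no — w0 R w1 and w0 R w2, but not w1 R w2.
So F validates K, D, T, S4; S5 would additionally require R to be Euclidean. The strongest is S4.

S4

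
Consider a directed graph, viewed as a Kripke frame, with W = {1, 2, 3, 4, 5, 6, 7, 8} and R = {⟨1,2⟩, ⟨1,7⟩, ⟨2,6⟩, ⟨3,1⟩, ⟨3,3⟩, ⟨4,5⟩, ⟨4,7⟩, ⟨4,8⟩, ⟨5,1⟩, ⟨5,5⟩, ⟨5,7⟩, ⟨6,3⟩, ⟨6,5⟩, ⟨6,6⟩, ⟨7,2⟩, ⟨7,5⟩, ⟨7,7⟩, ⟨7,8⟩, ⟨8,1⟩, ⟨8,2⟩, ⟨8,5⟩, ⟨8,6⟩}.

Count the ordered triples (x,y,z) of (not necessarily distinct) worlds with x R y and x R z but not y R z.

Enumerating: (1,2,2), (1,2,7), (3,1,1), (3,1,3), (4,5,8), (4,8,7), (4,8,8), (5,1,1), (5,1,5), (5,7,1), (6,3,5), (6,3,6), … and 20 more.
Total: 32.

32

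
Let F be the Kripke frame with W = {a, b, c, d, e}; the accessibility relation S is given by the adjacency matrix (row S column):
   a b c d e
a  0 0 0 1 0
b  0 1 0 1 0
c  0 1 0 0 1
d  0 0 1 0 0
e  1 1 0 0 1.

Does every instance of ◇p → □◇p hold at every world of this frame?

No

Axiom 5 corresponds to the accessibility relation being Euclidean.
Euclidean: no — c S b and c S e, but not b S e.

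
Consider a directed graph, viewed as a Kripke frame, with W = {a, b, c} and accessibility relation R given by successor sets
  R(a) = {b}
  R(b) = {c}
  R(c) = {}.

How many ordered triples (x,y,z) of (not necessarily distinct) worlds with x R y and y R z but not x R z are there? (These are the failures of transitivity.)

Enumerating: (a,b,c).

1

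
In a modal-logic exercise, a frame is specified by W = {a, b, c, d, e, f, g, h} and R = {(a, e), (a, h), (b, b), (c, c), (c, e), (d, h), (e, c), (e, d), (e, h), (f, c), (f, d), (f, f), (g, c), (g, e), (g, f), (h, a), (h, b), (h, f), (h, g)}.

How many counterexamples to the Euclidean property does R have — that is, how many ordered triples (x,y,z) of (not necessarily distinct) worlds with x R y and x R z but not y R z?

34

Enumerating: (a,e,e), (a,h,e), (a,h,h), (c,e,e), (d,h,h), (e,c,d), (e,c,h), (e,d,c), (e,d,d), (e,h,c), (e,h,d), (e,h,h), … and 22 more.
Total: 34.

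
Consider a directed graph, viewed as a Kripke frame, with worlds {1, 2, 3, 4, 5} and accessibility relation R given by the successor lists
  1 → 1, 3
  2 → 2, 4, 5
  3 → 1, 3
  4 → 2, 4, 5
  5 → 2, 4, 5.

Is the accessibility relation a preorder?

Reflexive: yes — every world is R-related to itself.
Transitive: yes — every two-step R-path is closed by a direct edge.
So R is a preorder.

Yes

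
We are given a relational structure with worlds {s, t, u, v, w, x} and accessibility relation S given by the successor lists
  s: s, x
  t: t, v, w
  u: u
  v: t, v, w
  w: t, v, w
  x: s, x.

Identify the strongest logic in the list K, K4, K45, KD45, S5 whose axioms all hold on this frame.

Transitive (axiom 4): yes — every two-step S-path is closed by a direct edge.
Euclidean (axiom 5): yes — any two successors of a common world are S-related.
Serial (axiom D): yes — every world has a successor (e.g. s S s).
Reflexive (axiom T): yes — every world is S-related to itself.
So F validates K, K4, K45, KD45, S5. The strongest is S5.

S5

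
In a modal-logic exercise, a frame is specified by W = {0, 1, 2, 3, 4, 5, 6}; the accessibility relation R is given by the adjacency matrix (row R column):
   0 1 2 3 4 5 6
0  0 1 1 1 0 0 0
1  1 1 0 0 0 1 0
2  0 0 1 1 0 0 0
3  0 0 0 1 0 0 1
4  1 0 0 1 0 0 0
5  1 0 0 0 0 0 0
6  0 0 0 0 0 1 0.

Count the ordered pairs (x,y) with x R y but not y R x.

Enumerating: (0,2), (0,3), (1,5), (2,3), (3,6), (4,0), (4,3), (5,0), (6,5).

9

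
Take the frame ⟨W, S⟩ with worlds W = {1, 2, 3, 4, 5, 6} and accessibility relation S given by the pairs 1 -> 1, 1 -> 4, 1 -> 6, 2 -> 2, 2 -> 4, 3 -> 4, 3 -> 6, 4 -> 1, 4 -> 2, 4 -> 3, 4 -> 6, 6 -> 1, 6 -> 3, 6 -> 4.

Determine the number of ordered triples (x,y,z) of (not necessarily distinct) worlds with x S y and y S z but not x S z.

Enumerating: (1,4,2), (1,4,3), (1,6,3), (2,4,1), (2,4,3), (2,4,6), (3,4,1), (3,4,2), (3,4,3), (3,6,1), (3,6,3), (4,1,4), … and 7 more.
Total: 19.

19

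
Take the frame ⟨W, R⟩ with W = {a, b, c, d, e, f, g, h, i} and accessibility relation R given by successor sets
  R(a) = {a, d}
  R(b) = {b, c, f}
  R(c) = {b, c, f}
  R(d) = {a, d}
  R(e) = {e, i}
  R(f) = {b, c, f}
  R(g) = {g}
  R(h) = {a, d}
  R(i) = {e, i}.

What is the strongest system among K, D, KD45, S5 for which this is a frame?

Serial (axiom D): yes — every world has a successor (e.g. a R a).
Euclidean (axiom 5): yes — any two successors of a common world are R-related.
Transitive (axiom 4): yes — every two-step R-path is closed by a direct edge.
Reflexive (axiom T): no — h is not related to itself.
So F validates K, D, KD45; S5 would additionally require R to be reflexive. The strongest is KD45.

KD45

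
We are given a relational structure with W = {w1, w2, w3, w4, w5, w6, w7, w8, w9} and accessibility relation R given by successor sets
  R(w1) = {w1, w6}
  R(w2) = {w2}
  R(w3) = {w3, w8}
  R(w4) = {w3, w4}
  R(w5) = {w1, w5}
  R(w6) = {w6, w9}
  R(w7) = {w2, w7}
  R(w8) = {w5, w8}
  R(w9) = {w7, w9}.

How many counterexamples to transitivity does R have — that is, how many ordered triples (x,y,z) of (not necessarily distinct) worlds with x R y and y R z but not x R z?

7

Enumerating: (w1,w6,w9), (w3,w8,w5), (w4,w3,w8), (w5,w1,w6), (w6,w9,w7), (w8,w5,w1), (w9,w7,w2).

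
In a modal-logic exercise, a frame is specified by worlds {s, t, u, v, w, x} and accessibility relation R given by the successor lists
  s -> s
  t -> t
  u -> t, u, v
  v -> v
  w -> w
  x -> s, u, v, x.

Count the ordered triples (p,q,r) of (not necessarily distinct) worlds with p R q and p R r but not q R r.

Enumerating: (u,t,u), (u,t,v), (u,v,t), (u,v,u), (x,s,u), (x,s,v), (x,s,x), (x,u,s), (x,u,x), (x,v,s), (x,v,u), (x,v,x).

12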